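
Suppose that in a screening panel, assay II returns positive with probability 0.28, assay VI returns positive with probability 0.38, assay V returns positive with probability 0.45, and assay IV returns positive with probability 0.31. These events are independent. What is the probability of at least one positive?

P(none) = (1 − 0.28) × (1 − 0.38) × (1 − 0.45) × (1 − 0.31) = 0.72 × 0.62 × 0.55 × 0.69 = 0.1694088
P(at least one) = 1 − 0.1694088 = 0.8305912

0.8305912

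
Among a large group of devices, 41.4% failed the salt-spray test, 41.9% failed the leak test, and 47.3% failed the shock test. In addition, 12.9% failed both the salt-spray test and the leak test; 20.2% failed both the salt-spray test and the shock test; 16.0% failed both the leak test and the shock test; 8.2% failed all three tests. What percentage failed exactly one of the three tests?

57.0%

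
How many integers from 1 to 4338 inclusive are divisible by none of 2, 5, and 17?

1633

Apply inclusion-exclusion:
floor(4338/2) + floor(4338/5) + floor(4338/17) − floor(4338/10) − floor(4338/34) − floor(4338/85) + floor(4338/170) = 2169 + 867 + 255 − 433 − 127 − 51 + 25 = 2705
4338 − 2705 = 1633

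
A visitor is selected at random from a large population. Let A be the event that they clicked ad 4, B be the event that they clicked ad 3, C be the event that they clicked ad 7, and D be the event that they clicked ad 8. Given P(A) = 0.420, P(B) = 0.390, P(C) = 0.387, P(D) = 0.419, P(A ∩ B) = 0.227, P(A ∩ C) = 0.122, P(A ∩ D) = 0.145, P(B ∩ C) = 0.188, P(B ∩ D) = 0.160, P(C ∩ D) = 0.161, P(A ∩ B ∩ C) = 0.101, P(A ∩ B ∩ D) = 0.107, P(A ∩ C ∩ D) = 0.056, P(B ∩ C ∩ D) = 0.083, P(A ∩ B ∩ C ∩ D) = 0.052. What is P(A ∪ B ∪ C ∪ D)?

Using inclusion–exclusion:
P(A ∪ B ∪ C ∪ D) = 0.420 + 0.390 + 0.387 + 0.419 − 0.227 − 0.122 − 0.145 − 0.188 − 0.160 − 0.161 + 0.101 + 0.107 + 0.056 + 0.083 − 0.052 = 0.908

0.908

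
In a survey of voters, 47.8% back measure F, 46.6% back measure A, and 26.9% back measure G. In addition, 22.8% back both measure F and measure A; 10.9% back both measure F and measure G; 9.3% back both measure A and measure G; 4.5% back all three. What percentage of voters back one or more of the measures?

82.8%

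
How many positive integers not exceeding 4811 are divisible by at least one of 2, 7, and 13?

⌊4811/2⌋ + ⌊4811/7⌋ + ⌊4811/13⌋ − ⌊4811/14⌋ − ⌊4811/26⌋ − ⌊4811/91⌋ + ⌊4811/182⌋ = 2405 + 687 + 370 − 343 − 185 − 52 + 26 = 2908

2908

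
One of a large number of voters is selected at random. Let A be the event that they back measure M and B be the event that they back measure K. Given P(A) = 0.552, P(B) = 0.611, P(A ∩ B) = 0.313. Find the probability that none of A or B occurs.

By inclusion–exclusion:
P(A ∪ B) = 0.552 + 0.611 − 0.313 = 0.850
P(none) = 1 − 0.850 = 0.150

0.150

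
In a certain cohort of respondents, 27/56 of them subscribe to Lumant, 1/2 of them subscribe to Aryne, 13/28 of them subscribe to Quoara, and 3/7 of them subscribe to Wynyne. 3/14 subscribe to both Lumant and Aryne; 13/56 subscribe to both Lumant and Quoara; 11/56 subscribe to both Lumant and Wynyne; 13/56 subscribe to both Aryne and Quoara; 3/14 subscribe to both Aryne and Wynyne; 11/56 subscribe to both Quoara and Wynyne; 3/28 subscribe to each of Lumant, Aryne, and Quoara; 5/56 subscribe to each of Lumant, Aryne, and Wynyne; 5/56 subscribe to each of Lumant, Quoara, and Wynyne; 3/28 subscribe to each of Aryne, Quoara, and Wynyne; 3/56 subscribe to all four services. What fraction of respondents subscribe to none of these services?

1/14

Inclusion–exclusion gives
P(≥1) = 27/56 + 1/2 + 13/28 + 3/7 − 3/14 − 13/56 − 11/56 − 13/56 − 3/14 − 11/56 + 3/28 + 5/56 + 5/56 + 3/28 − 3/56 = 13/14
P(none) = 1 − 13/14 = 1/14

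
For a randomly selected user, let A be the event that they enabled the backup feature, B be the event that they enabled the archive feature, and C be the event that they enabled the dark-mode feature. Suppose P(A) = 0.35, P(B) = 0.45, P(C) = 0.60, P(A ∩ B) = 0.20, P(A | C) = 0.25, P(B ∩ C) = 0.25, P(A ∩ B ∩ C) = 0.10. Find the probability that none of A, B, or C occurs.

P(A ∩ C) = P(C)·P(A|C) = 0.60 × 0.25 = 0.15
Inclusion–exclusion gives
P(A ∪ B ∪ C) = 0.35 + 0.45 + 0.60 − 0.20 − 0.15 − 0.25 + 0.10 = 0.90
P(none) = 1 − 0.90 = 0.10

0.10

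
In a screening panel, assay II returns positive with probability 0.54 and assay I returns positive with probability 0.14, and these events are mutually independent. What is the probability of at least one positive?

0.6044

P(none) = (1 − 0.54) × (1 − 0.14) = 0.46 × 0.86 = 0.3956
P(at least one) = 1 − 0.3956 = 0.6044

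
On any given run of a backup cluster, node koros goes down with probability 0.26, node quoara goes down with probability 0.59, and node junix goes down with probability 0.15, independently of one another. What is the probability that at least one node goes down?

0.74211

P(none) = (1 − 0.26) × (1 − 0.59) × (1 − 0.15) = 0.74 × 0.41 × 0.85 = 0.25789
P(at least one) = 1 − 0.25789 = 0.74211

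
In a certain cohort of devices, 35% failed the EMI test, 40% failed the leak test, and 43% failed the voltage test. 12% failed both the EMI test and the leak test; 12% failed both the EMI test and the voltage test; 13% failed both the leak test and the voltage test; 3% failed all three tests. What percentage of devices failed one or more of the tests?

84%

Using inclusion–exclusion:
P(at least one) = 35 + 40 + 43 − 12 − 12 − 13 + 3 = 84%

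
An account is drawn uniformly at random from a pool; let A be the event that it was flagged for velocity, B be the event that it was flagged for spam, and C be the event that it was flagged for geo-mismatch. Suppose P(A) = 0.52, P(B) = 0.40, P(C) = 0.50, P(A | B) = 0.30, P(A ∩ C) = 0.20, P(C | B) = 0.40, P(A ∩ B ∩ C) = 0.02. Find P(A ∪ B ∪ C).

0.96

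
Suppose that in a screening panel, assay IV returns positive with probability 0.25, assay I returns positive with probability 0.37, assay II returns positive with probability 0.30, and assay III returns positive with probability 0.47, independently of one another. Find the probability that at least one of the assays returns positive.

P(none) = (1 − 0.25) × (1 − 0.37) × (1 − 0.30) × (1 − 0.47) = 0.75 × 0.63 × 0.70 × 0.53 = 0.1752975
P(at least one) = 1 − 0.1752975 = 0.8247025

0.8247025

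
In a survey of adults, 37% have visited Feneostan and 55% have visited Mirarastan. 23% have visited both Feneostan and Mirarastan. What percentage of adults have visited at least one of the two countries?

69%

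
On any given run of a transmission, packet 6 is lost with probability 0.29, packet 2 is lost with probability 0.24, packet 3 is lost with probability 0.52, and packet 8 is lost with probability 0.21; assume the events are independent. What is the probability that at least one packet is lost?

0.79538368

P(none) = (1 − 0.29) × (1 − 0.24) × (1 − 0.52) × (1 − 0.21) = 0.71 × 0.76 × 0.48 × 0.79 = 0.20461632
P(at least one) = 1 − 0.20461632 = 0.79538368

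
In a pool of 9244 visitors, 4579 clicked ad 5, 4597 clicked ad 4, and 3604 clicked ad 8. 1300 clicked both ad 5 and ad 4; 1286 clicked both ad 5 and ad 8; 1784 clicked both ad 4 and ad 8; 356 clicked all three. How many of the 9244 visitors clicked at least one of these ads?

8766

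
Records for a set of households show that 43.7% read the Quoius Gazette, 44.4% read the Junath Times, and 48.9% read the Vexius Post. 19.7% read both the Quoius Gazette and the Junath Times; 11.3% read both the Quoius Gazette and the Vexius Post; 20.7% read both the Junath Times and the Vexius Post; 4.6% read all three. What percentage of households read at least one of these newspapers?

Using inclusion–exclusion:
P(at least one) = 43.7 + 44.4 + 48.9 − 19.7 − 11.3 − 20.7 + 4.6 = 89.9%

89.9%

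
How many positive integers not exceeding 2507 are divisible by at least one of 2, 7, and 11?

Inclusion–exclusion gives
floor(2507/2) + floor(2507/7) + floor(2507/11) − floor(2507/14) − floor(2507/22) − floor(2507/77) + floor(2507/154) = 1253 + 358 + 227 − 179 − 113 − 32 + 16 = 1530

1530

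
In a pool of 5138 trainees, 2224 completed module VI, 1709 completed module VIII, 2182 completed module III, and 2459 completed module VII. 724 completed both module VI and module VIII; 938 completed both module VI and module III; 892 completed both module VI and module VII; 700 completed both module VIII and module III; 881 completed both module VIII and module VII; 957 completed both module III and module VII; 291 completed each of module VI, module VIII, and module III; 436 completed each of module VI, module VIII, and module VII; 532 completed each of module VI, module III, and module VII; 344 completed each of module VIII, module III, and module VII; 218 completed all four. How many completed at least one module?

N(≥1) = 2224 + 1709 + 2182 + 2459 − 724 − 938 − 892 − 700 − 881 − 957 + 291 + 436 + 532 + 344 − 218 = 4867

4867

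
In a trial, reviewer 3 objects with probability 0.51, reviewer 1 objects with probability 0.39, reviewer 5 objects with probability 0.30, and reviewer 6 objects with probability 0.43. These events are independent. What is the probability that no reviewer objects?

0.1192611

P(none) = (1 − 0.51) × (1 − 0.39) × (1 − 0.30) × (1 − 0.43) = 0.49 × 0.61 × 0.70 × 0.57 = 0.1192611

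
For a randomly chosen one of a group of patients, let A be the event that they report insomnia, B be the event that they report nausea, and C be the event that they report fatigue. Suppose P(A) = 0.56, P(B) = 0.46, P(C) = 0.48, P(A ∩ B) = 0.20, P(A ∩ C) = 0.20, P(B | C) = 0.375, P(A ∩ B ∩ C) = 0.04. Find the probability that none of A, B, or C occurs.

0.04

P(B ∩ C) = P(C)·P(B|C) = 0.48 × 0.375 = 0.18
By inclusion-exclusion,
P(A ∪ B ∪ C) = 0.56 + 0.46 + 0.48 − 0.20 − 0.20 − 0.18 + 0.04 = 0.96
P(none) = 1 − 0.96 = 0.04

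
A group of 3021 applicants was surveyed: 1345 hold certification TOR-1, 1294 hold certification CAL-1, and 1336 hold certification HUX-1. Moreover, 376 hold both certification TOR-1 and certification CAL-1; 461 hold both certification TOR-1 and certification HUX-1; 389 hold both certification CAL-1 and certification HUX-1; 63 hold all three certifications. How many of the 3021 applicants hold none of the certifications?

209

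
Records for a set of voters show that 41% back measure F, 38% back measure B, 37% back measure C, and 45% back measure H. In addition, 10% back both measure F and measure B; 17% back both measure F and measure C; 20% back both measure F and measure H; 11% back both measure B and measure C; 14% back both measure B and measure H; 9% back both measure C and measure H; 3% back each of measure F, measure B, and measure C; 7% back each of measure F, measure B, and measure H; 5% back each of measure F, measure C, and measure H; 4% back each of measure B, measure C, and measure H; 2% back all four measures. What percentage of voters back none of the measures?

3%

Inclusion–exclusion gives
P(union) = 41 + 38 + 37 + 45 − 10 − 17 − 20 − 11 − 14 − 9 + 3 + 7 + 5 + 4 − 2 = 97%
P(none) = 100% − 97% = 3%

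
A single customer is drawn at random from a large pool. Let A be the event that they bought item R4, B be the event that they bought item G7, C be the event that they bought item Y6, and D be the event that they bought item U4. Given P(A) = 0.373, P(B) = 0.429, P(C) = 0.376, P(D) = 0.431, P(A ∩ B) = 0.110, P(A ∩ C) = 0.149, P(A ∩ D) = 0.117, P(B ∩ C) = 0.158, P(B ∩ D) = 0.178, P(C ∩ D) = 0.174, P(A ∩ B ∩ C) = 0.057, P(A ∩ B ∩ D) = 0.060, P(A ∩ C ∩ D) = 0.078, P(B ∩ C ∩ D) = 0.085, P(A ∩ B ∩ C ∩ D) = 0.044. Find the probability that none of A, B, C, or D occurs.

Using inclusion–exclusion:
P(A ∪ B ∪ C ∪ D) = 0.373 + 0.429 + 0.376 + 0.431 − 0.110 − 0.149 − 0.117 − 0.158 − 0.178 − 0.174 + 0.057 + 0.060 + 0.078 + 0.085 − 0.044 = 0.959
P(none) = 1 − 0.959 = 0.041

0.041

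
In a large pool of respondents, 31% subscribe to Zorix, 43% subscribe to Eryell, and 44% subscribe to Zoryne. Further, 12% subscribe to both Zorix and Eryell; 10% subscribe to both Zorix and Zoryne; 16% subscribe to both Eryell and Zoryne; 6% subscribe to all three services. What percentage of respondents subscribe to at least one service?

86%

Apply inclusion-exclusion:
P(union) = 31 + 43 + 44 − 12 − 10 − 16 + 6 = 86%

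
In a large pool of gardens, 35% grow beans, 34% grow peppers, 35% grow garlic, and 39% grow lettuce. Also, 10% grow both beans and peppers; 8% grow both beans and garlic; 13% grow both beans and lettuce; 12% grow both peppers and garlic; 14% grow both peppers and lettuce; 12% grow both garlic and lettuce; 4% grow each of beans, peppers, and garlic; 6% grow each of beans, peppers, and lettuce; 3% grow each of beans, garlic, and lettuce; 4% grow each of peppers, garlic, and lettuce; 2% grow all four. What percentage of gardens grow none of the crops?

Apply inclusion-exclusion:
P(at least one) = 35 + 34 + 35 + 39 − 10 − 8 − 13 − 12 − 14 − 12 + 4 + 6 + 3 + 4 − 2 = 89%
P(none) = 100% − 89% = 11%

11%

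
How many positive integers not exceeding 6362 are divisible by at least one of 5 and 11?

1735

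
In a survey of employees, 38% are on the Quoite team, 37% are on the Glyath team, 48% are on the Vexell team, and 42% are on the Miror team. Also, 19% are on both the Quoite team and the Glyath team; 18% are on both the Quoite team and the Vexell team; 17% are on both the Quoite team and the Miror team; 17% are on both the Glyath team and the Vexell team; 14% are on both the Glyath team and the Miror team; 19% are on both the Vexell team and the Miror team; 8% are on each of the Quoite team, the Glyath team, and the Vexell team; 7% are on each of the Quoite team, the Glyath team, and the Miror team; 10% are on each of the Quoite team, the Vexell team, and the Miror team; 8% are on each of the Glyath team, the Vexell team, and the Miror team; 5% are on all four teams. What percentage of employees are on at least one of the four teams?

By inclusion-exclusion,
P(at least one) = 38 + 37 + 48 + 42 − 19 − 18 − 17 − 17 − 14 − 19 + 8 + 7 + 10 + 8 − 5 = 89%

89%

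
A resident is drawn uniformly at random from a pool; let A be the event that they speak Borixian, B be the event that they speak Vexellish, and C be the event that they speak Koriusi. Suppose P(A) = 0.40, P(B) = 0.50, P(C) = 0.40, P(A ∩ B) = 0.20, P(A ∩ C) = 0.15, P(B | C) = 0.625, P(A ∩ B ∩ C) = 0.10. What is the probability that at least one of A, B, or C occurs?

0.80

P(B ∩ C) = P(C)·P(B|C) = 0.40 × 0.625 = 0.25
P(A ∪ B ∪ C) = 0.40 + 0.50 + 0.40 − 0.20 − 0.15 − 0.25 + 0.10 = 0.80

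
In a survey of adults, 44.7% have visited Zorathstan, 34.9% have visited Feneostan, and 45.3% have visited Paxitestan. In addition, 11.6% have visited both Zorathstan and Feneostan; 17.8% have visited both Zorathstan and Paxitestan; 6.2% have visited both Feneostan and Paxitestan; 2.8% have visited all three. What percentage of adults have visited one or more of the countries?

P(≥1) = 44.7 + 34.9 + 45.3 − 11.6 − 17.8 − 6.2 + 2.8 = 92.1%

92.1%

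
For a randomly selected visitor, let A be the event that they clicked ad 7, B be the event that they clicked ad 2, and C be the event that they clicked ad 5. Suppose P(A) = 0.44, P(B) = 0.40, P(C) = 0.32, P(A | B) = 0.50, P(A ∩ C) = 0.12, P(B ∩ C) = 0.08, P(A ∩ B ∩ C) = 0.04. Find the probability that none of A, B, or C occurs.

P(A ∩ B) = P(B)·P(A|B) = 0.40 × 0.50 = 0.20
P(A ∪ B ∪ C) = 0.44 + 0.40 + 0.32 − 0.20 − 0.12 − 0.08 + 0.04 = 0.80
P(none) = 1 − 0.80 = 0.20

0.20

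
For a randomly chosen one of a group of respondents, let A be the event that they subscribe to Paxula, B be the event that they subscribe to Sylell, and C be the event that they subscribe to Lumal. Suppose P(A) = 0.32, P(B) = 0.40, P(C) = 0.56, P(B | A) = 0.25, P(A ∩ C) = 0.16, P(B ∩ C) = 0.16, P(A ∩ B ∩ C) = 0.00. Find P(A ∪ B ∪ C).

P(A ∩ B) = P(A)·P(B|A) = 0.32 × 0.25 = 0.08
P(A ∪ B ∪ C) = 0.32 + 0.40 + 0.56 − 0.08 − 0.16 − 0.16 + 0.00 = 0.88

0.88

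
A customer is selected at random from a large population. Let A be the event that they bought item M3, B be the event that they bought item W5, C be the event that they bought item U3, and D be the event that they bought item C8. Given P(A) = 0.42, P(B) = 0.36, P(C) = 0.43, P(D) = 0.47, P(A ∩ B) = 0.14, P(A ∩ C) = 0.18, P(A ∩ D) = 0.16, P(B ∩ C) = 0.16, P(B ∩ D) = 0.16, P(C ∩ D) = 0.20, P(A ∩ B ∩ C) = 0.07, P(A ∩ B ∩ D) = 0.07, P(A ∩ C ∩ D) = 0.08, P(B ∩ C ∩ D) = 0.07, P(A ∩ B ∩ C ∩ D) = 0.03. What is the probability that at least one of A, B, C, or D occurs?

0.94

Inclusion–exclusion gives
P(A ∪ B ∪ C ∪ D) = 0.42 + 0.36 + 0.43 + 0.47 − 0.14 − 0.18 − 0.16 − 0.16 − 0.16 − 0.20 + 0.07 + 0.07 + 0.08 + 0.07 − 0.03 = 0.94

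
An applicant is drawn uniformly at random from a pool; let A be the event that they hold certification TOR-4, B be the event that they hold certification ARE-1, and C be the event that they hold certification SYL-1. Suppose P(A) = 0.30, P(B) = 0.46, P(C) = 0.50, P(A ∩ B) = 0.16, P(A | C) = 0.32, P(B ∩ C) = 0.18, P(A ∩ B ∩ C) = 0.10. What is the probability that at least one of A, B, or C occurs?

0.86

P(A ∩ C) = P(C)·P(A|C) = 0.50 × 0.32 = 0.16
Inclusion–exclusion gives
P(A ∪ B ∪ C) = 0.30 + 0.46 + 0.50 − 0.16 − 0.16 − 0.18 + 0.10 = 0.86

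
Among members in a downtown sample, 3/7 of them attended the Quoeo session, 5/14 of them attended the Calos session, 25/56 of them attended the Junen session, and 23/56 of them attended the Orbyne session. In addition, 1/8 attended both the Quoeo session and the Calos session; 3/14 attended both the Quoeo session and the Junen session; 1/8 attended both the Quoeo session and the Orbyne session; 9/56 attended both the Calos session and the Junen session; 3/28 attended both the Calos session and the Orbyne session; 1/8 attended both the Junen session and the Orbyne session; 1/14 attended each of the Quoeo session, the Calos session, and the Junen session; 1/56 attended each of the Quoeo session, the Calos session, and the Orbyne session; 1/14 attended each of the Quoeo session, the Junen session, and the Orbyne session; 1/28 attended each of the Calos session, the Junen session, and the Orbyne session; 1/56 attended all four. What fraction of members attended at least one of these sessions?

By inclusion–exclusion:
P(union) = 3/7 + 5/14 + 25/56 + 23/56 − 1/8 − 3/14 − 1/8 − 9/56 − 3/28 − 1/8 + 1/14 + 1/56 + 1/14 + 1/28 − 1/56 = 27/28

27/28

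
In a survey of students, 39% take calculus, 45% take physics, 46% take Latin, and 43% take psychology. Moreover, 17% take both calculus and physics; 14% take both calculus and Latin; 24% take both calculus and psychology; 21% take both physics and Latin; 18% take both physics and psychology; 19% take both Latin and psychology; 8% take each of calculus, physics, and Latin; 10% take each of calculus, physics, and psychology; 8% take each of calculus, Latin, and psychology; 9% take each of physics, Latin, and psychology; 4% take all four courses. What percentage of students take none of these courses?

9%

By inclusion-exclusion,
P(union) = 39 + 45 + 46 + 43 − 17 − 14 − 24 − 21 − 18 − 19 + 8 + 10 + 8 + 9 − 4 = 91%
P(none) = 100% − 91% = 9%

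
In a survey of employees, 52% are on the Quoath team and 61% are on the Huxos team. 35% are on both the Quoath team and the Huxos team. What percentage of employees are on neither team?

Apply inclusion-exclusion:
P(at least one) = 52 + 61 − 35 = 78%
P(none) = 100% − 78% = 22%

22%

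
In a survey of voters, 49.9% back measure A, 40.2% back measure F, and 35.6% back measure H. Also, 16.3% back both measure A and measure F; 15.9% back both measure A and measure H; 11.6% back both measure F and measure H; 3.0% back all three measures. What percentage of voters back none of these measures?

15.1%

P(at least one) = 49.9 + 40.2 + 35.6 − 16.3 − 15.9 − 11.6 + 3.0 = 84.9%
P(none) = 100% − 84.9% = 15.1%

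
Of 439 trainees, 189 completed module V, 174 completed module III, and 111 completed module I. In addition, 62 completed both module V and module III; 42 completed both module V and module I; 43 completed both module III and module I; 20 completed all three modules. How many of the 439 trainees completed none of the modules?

92

Inclusion–exclusion gives
|at least one| = 189 + 174 + 111 − 62 − 42 − 43 + 20 = 347
None: 439 − 347 = 92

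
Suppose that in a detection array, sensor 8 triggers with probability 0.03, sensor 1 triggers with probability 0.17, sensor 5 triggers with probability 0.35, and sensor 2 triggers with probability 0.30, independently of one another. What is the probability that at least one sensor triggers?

0.6336795

P(none) = (1 − 0.03) × (1 − 0.17) × (1 − 0.35) × (1 − 0.30) = 0.97 × 0.83 × 0.65 × 0.70 = 0.3663205
P(at least one) = 1 − 0.3663205 = 0.6336795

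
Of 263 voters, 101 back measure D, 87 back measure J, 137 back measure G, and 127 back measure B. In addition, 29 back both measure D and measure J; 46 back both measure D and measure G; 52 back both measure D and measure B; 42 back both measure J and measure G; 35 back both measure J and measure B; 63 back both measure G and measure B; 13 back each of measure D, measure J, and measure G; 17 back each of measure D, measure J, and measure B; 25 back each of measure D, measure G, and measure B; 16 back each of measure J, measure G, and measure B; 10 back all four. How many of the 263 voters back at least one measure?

246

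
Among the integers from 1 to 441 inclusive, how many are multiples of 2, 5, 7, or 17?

298

Using inclusion–exclusion:
220 + 88 + 63 + 25 − 44 − 31 − 12 − 12 − 5 − 3 + 6 + 2 + 1 + 0 − 0 = 298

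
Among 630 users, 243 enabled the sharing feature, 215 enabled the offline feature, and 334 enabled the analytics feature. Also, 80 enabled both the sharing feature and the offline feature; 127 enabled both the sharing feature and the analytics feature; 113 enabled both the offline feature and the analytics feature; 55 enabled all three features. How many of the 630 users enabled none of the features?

103

By inclusion-exclusion,
|union| = 243 + 215 + 334 − 80 − 127 − 113 + 55 = 527
None: 630 − 527 = 103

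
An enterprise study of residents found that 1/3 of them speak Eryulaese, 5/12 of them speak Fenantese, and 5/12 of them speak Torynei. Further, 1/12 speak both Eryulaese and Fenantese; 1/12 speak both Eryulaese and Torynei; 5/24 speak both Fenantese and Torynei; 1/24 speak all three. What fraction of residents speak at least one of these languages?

Inclusion–exclusion gives
P(at least one) = 1/3 + 5/12 + 5/12 − 1/12 − 1/12 − 5/24 + 1/24 = 5/6

5/6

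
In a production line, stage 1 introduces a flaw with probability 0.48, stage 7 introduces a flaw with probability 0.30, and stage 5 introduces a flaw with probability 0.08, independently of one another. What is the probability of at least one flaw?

0.66512

Since the events are independent, P(none) is the product of the individual non-occurrence probabilities.
P(none) = (1 − 0.48) × (1 − 0.30) × (1 − 0.08) = 0.52 × 0.70 × 0.92 = 0.33488
P(at least one) = 1 − 0.33488 = 0.66512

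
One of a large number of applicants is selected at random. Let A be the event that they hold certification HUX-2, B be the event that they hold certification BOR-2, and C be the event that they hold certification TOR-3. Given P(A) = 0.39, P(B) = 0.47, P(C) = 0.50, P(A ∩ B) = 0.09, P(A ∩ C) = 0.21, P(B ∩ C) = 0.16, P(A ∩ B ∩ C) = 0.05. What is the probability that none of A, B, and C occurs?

0.05

P(A ∪ B ∪ C) = 0.39 + 0.47 + 0.50 − 0.09 − 0.21 − 0.16 + 0.05 = 0.95
P(none) = 1 − 0.95 = 0.05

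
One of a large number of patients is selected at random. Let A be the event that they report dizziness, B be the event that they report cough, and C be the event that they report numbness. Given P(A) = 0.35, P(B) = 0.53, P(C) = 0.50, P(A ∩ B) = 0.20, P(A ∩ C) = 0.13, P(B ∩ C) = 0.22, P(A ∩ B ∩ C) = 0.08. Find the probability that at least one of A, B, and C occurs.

P(A ∪ B ∪ C) = 0.35 + 0.53 + 0.50 − 0.20 − 0.13 − 0.22 + 0.08 = 0.91

0.91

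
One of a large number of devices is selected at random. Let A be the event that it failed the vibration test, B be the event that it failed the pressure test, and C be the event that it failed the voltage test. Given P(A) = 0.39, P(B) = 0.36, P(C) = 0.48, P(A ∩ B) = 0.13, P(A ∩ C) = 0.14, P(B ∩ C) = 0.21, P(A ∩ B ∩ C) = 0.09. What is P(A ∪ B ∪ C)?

Using inclusion–exclusion:
P(A ∪ B ∪ C) = 0.39 + 0.36 + 0.48 − 0.13 − 0.14 − 0.21 + 0.09 = 0.84

0.84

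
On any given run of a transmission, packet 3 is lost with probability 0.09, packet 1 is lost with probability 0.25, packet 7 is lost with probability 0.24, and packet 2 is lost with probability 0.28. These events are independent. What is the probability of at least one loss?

0.626536

P(none) = (1 − 0.09) × (1 − 0.25) × (1 − 0.24) × (1 − 0.28) = 0.91 × 0.75 × 0.76 × 0.72 = 0.373464
P(at least one) = 1 − 0.373464 = 0.626536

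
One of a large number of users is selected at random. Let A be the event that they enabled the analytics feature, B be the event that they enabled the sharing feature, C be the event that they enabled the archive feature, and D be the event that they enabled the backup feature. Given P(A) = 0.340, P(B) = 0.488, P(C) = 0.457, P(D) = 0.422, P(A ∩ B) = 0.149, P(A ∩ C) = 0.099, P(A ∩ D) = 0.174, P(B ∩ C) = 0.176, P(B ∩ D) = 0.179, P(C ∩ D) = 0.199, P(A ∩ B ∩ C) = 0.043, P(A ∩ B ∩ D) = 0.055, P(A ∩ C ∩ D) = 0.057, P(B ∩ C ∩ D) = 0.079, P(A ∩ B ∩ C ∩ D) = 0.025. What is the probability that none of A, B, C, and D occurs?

0.060

By inclusion-exclusion,
P(A ∪ B ∪ C ∪ D) = 0.340 + 0.488 + 0.457 + 0.422 − 0.149 − 0.099 − 0.174 − 0.176 − 0.179 − 0.199 + 0.043 + 0.055 + 0.057 + 0.079 − 0.025 = 0.940
P(none) = 1 − 0.940 = 0.060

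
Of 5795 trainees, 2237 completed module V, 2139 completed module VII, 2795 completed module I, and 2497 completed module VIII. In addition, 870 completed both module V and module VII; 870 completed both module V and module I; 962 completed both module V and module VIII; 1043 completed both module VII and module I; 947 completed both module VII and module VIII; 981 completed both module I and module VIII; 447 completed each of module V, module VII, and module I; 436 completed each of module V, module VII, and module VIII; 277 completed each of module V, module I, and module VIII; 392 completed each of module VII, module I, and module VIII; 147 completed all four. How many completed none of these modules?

By inclusion-exclusion,
|at least one| = 2237 + 2139 + 2795 + 2497 − 870 − 870 − 962 − 1043 − 947 − 981 + 447 + 436 + 277 + 392 − 147 = 5400
None: 5795 − 5400 = 395

395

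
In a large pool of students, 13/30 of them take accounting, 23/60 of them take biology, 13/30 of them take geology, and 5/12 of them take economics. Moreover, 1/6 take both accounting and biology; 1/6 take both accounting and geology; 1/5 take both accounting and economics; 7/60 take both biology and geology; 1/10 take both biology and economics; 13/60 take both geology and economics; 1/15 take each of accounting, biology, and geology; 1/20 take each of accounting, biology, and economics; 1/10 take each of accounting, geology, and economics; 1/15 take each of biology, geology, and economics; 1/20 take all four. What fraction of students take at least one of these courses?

14/15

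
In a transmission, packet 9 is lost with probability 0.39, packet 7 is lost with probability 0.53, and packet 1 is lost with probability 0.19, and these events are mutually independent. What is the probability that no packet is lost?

0.232227

P(none) = (1 − 0.39) × (1 − 0.53) × (1 − 0.19) = 0.61 × 0.47 × 0.81 = 0.232227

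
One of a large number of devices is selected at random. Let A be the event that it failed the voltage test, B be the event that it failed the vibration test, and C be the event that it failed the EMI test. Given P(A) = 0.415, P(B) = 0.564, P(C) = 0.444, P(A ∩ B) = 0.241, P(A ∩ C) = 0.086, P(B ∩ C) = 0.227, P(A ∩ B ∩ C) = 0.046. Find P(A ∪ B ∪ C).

0.915

P(A ∪ B ∪ C) = 0.415 + 0.564 + 0.444 − 0.241 − 0.086 − 0.227 + 0.046 = 0.915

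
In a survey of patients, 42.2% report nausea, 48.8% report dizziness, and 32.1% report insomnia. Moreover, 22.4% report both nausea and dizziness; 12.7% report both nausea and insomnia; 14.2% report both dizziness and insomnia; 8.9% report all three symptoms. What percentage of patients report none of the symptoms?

Apply inclusion-exclusion:
P(union) = 42.2 + 48.8 + 32.1 − 22.4 − 12.7 − 14.2 + 8.9 = 82.7%
P(none) = 100% − 82.7% = 17.3%

17.3%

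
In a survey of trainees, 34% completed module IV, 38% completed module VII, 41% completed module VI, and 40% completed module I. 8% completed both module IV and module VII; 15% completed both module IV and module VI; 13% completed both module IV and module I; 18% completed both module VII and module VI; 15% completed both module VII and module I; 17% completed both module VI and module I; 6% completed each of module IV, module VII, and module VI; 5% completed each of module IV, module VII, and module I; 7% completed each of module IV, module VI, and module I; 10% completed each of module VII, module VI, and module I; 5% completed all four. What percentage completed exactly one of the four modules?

45%

P(exactly one) = 34 + 38 + 41 + 40 − 2·8 − 2·15 − 2·13 − 2·18 − 2·15 − 2·17 + 3·6 + 3·5 + 3·7 + 3·10 − 4·5 = 45%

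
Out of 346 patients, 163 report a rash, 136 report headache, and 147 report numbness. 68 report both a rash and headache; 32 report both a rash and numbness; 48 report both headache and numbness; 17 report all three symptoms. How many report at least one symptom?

315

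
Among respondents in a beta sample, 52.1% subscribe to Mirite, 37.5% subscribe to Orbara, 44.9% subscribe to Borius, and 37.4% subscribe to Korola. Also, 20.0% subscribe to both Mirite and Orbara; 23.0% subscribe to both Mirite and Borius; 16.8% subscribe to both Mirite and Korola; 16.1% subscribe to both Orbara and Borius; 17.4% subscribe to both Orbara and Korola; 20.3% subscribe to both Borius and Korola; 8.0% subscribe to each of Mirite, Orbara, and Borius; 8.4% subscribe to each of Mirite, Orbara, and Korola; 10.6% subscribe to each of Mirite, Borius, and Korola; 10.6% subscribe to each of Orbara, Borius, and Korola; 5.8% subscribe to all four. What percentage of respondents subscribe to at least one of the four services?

90.1%

By inclusion–exclusion:
P(union) = 52.1 + 37.5 + 44.9 + 37.4 − 20.0 − 23.0 − 16.8 − 16.1 − 17.4 − 20.3 + 8.0 + 8.4 + 10.6 + 10.6 − 5.8 = 90.1%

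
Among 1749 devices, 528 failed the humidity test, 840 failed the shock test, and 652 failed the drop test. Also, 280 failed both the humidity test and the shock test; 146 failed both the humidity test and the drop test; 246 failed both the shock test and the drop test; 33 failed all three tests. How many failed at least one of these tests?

By inclusion-exclusion,
|union| = 528 + 840 + 652 − 280 − 146 − 246 + 33 = 1381

1381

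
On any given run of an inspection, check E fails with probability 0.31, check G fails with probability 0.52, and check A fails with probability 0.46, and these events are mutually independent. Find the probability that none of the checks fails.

0.178848

P(none) = (1 − 0.31) × (1 − 0.52) × (1 − 0.46) = 0.69 × 0.48 × 0.54 = 0.178848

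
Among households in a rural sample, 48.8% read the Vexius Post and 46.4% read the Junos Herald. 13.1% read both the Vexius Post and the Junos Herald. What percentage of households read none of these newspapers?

P(union) = 48.8 + 46.4 − 13.1 = 82.1%
P(none) = 100% − 82.1% = 17.9%

17.9%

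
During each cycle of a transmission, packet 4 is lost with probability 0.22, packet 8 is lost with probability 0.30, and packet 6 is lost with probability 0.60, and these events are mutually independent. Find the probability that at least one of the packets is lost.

0.7816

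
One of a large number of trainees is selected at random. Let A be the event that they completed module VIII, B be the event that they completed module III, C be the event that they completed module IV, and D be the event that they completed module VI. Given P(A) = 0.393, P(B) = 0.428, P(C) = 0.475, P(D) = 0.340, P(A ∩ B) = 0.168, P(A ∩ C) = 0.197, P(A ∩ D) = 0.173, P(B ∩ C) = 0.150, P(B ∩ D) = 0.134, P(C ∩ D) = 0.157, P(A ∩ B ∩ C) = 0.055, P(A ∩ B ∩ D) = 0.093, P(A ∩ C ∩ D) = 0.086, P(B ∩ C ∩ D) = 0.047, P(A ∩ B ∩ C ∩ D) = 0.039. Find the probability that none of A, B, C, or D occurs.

P(A ∪ B ∪ C ∪ D) = 0.393 + 0.428 + 0.475 + 0.340 − 0.168 − 0.197 − 0.173 − 0.150 − 0.134 − 0.157 + 0.055 + 0.093 + 0.086 + 0.047 − 0.039 = 0.899
P(none) = 1 − 0.899 = 0.101

0.101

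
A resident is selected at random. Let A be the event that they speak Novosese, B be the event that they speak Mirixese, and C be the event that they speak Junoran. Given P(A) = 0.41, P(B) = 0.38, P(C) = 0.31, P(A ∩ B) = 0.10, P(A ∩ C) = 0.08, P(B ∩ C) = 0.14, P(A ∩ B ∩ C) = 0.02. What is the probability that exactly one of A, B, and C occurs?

P(exactly one) = 0.41 + 0.38 + 0.31 − 2·0.10 − 2·0.08 − 2·0.14 + 3·0.02 = 0.52

0.52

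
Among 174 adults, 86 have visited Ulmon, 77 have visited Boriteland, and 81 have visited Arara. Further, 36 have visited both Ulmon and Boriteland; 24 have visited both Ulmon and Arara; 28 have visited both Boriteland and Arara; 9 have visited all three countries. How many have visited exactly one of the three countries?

Using the inclusion–exclusion count for exactly one event:
|exactly one| = 86 + 77 + 81 − 2·36 − 2·24 − 2·28 + 3·9 = 95

95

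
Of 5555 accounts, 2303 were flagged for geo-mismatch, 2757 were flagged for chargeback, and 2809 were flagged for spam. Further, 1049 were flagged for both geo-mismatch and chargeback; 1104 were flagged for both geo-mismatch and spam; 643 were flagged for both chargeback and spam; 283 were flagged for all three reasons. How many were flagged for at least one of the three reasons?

5356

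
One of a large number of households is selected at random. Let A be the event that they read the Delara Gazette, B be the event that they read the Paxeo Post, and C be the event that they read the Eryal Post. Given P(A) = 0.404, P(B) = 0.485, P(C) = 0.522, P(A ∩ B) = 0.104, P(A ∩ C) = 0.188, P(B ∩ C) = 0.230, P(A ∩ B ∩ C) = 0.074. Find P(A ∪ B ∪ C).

P(A ∪ B ∪ C) = 0.404 + 0.485 + 0.522 − 0.104 − 0.188 − 0.230 + 0.074 = 0.963

0.963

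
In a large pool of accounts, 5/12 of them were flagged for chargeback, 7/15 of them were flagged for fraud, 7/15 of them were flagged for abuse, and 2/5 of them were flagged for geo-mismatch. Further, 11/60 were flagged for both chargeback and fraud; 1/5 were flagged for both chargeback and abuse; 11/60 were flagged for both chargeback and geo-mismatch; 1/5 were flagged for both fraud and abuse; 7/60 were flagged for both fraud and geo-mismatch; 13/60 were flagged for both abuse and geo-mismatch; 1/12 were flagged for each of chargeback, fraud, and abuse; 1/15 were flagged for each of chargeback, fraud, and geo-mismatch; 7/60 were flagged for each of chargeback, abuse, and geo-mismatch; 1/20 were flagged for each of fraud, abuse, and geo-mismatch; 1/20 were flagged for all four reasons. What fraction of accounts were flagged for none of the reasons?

Inclusion–exclusion gives
P(at least one) = 5/12 + 7/15 + 7/15 + 2/5 − 11/60 − 1/5 − 11/60 − 1/5 − 7/60 − 13/60 + 1/12 + 1/15 + 7/60 + 1/20 − 1/20 = 11/12
P(none) = 1 − 11/12 = 1/12

1/12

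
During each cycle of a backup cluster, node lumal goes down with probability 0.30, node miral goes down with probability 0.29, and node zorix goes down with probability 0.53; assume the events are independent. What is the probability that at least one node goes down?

0.76641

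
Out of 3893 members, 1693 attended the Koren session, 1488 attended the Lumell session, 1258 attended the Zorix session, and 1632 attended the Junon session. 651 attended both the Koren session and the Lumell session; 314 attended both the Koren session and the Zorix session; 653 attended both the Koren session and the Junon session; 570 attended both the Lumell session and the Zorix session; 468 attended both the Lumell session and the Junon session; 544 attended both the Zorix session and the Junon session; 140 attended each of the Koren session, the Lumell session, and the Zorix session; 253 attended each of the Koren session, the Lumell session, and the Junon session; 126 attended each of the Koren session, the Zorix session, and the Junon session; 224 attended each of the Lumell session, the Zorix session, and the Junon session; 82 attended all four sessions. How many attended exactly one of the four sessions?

1572

N(exactly one) = 1693 + 1488 + 1258 + 1632 − 2·651 − 2·314 − 2·653 − 2·570 − 2·468 − 2·544 + 3·140 + 3·253 + 3·126 + 3·224 − 4·82 = 1572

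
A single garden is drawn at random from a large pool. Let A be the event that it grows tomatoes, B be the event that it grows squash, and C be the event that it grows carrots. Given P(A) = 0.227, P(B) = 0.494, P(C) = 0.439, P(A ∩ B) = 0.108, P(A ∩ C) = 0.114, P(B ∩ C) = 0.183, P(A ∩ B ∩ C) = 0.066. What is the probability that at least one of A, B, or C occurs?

0.821

P(A ∪ B ∪ C) = 0.227 + 0.494 + 0.439 − 0.108 − 0.114 − 0.183 + 0.066 = 0.821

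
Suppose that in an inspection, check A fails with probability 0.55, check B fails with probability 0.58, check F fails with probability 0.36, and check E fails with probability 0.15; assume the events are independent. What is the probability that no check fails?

P(none) = (1 − 0.55) × (1 − 0.58) × (1 − 0.36) × (1 − 0.15) = 0.45 × 0.42 × 0.64 × 0.85 = 0.102816

0.102816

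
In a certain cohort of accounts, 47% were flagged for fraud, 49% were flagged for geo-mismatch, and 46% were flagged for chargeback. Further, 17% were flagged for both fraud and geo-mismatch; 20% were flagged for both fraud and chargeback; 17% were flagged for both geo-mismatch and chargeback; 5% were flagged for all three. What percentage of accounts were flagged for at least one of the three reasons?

93%

By inclusion-exclusion,
P(≥1) = 47 + 49 + 46 − 17 − 20 − 17 + 5 = 93%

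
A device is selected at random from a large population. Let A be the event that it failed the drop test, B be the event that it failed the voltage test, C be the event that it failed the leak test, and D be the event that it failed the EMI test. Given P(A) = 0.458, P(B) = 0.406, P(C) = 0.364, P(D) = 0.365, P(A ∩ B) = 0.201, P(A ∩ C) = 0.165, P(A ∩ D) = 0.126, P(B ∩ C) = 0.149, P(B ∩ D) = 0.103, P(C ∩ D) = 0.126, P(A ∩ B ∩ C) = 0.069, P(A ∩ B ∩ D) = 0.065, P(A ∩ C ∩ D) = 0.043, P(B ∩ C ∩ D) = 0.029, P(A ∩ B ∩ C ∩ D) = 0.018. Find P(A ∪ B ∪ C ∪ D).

0.911

Inclusion–exclusion gives
P(A ∪ B ∪ C ∪ D) = 0.458 + 0.406 + 0.364 + 0.365 − 0.201 − 0.165 − 0.126 − 0.149 − 0.103 − 0.126 + 0.069 + 0.065 + 0.043 + 0.029 − 0.018 = 0.911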